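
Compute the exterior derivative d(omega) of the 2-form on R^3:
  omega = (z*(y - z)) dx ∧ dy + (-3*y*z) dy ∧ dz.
d(omega) = (y - 2*z) dx ∧ dy ∧ dz

For a 2-form omega = sum_{i<j} g_{ij} dx_i ∧ dx_j, the exterior derivative is
  d(omega) = sum_{i<j} d(g_{ij}) ∧ dx_i ∧ dx_j = sum_{i<j, k} (∂g_{ij}/∂x_k) dx_k ∧ dx_i ∧ dx_j.
Expand each term, using dx_k ∧ dx_i ∧ dx_j = sgn(permutation) dx_{(a)} ∧ dx_{(b)} ∧ dx_{(c)} with (a < b < c) sorted:
  d(z*(y - z)) includes (∂/∂z)(z*(y - z)) dz = (y - 2*z) dz, which multiplied by dx ∧ dy gives (y - 2*z) dx ∧ dy ∧ dz
Collecting like 3-forms: d(omega) = (y - 2*z) dx ∧ dy ∧ dz.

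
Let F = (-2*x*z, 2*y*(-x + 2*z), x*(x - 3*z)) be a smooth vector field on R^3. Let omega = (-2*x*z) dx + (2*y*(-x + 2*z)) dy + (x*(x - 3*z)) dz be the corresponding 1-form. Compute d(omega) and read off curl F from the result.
d(omega) = (-4*y) dy ∧ dz + (-4*x + 3*z) dz ∧ dx + (-2*y) dx ∧ dy; curl F = (-4*y, -4*x + 3*z, -2*y)

d omega = sum_{i<j} (∂f_j/∂x_i - ∂f_i/∂x_j) dx_i ∧ dx_j. Under the identification (dy ∧ dz, dz ∧ dx, dx ∧ dy) ↔ (e_x, e_y, e_z), the coefficients are exactly the components of curl F. Compute:
  ∂R/∂y - ∂Q/∂z = (0) - (4*y) = -4*y
  ∂P/∂z - ∂R/∂x = (-2*x) - (2*x - 3*z) = -4*x + 3*z
  ∂Q/∂x - ∂P/∂y = (-2*y) - (0) = -2*y.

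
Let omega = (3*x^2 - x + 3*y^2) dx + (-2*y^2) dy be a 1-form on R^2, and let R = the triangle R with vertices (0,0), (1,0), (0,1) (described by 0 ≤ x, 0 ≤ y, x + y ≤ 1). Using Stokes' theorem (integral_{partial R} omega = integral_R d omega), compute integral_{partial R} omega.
integral_(partial R) omega = -1

Stokes: integral_partial_R omega = integral_R d omega with d omega = (∂Q/∂x - ∂P/∂y) dx ∧ dy.
  ∂Q/∂x = 0
  ∂P/∂y = 6*y
  integrand = ∂Q/∂x - ∂P/∂y = -6*y.
Integrating over R: integral_0^1 integral_0^{1-x} (-6*y) dy dx = -1.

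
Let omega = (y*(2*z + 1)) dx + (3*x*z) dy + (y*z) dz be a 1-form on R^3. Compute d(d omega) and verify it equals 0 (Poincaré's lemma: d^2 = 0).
d(d omega) = 0

Step 1: d omega = sum_{i<j} (∂f_j/∂x_i - ∂f_i/∂x_j) dx_i ∧ dx_j:
  coeff of dx ∧ dy: z - 1
  coeff of dx ∧ dz: -2*y
  coeff of dy ∧ dz: -3*x + z
Step 2: Apply d again to each 2-form coefficient. The only possible 3-form in R^3 is dx ∧ dy ∧ dz, with coefficient
  ∂(coeff of dy∧dz)/∂x - ∂(coeff of dx∧dz)/∂y + ∂(coeff of dx∧dy)/∂z
  = ∂/∂x (-3*x + z) - ∂/∂y (-2*y) + ∂/∂z (z - 1).
Each of these terms simplifies to sums of mixed partials that cancel in pairs. The result is 0 (by equality of mixed partials for smooth functions — Schwarz / Clairaut).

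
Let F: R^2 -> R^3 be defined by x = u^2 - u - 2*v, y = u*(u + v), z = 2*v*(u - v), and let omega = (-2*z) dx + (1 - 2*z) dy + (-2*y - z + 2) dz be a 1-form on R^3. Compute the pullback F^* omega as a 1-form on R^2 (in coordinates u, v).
F^* omega = (-20*u^2*v + 4*u*v^2 + 4*u*v + 2*u + 8*v^3 - 4*v^2 + 5*v) du + (-4*u^3 - 4*u^2*v + 24*u*v^2 + 8*u*v + 5*u - 8*v^3 - 8*v^2 - 8*v) dv

Using F^*(f dg) = (f ∘ F) d(g ∘ F), substitute each coordinate x_i by F_i(u, v) in f_i, and replace dx_i by d F_i = (∂F_i/∂u) du + (∂F_i/∂v) dv.
  For the x component: f_1(F) = 4*v*(-u + v); d F_1 = (2*u - 1) du + (-2) dv
  For the y component: f_2(F) = -4*u*v + 4*v^2 + 1; d F_2 = (2*u + v) du + (u) dv
  For the z component: f_3(F) = -2*u^2 - 4*u*v + 2*v^2 + 2; d F_3 = (2*v) du + (2*u - 4*v) dv
Combining and collecting du, dv coefficients:
  coeff of du: -20*u^2*v + 4*u*v^2 + 4*u*v + 2*u + 8*v^3 - 4*v^2 + 5*v
  coeff of dv: -4*u^3 - 4*u^2*v + 24*u*v^2 + 8*u*v + 5*u - 8*v^3 - 8*v^2 - 8*v
F^* omega = (-20*u^2*v + 4*u*v^2 + 4*u*v + 2*u + 8*v^3 - 4*v^2 + 5*v) du + (-4*u^3 - 4*u^2*v + 24*u*v^2 + 8*u*v + 5*u - 8*v^3 - 8*v^2 - 8*v) dv.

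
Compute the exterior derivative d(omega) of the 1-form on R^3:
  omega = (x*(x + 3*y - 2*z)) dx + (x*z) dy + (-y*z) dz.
d(omega) = (-3*x + z) dx ∧ dy + (2*x) dx ∧ dz + (-x - z) dy ∧ dz

For a 1-form omega = sum_i f_i dx_i, the exterior derivative is
  d(omega) = sum_{i < j} (∂f_j/∂x_i - ∂f_i/∂x_j) dx_i ∧ dx_j.
  coefficient of dx ∧ dy: ∂f_2/∂x - ∂f_1/∂y = ∂(x*z)/∂x - ∂(x*(x + 3*y - 2*z))/∂y = -3*x + z
  coefficient of dx ∧ dz: ∂f_3/∂x - ∂f_1/∂z = ∂(-y*z)/∂x - ∂(x*(x + 3*y - 2*z))/∂z = 2*x
  coefficient of dy ∧ dz: ∂f_3/∂y - ∂f_2/∂z = ∂(-y*z)/∂y - ∂(x*z)/∂z = -x - z
Assembling: d(omega) = (-3*x + z) dx ∧ dy + (2*x) dx ∧ dz + (-x - z) dy ∧ dz.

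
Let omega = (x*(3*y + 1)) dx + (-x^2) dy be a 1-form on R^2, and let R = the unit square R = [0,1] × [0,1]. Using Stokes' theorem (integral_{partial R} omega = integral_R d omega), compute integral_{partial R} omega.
integral_(partial R) omega = -5/2

Stokes: integral_partial_R omega = integral_R d omega with d omega = (∂Q/∂x - ∂P/∂y) dx ∧ dy.
  ∂Q/∂x = -2*x
  ∂P/∂y = 3*x
  integrand = ∂Q/∂x - ∂P/∂y = -5*x.
Integrating over R: integral_0^1 integral_0^1 (-5*x) dx dy = -5/2.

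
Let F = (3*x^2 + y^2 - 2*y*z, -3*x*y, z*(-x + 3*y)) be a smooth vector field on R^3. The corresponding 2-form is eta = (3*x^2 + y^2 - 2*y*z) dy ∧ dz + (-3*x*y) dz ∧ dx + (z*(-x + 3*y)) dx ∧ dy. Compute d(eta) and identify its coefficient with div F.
d(eta) = (2*x + 3*y) dx ∧ dy ∧ dz; div F = 2*x + 3*y

For a 2-form in R^3 of the form above, applying d gives a 3-form with coefficient ∂P/∂x + ∂Q/∂y + ∂R/∂z:
  ∂P/∂x = 6*x
  ∂Q/∂y = -3*x
  ∂R/∂z = -x + 3*y
Sum = 2*x + 3*y, which is exactly div F.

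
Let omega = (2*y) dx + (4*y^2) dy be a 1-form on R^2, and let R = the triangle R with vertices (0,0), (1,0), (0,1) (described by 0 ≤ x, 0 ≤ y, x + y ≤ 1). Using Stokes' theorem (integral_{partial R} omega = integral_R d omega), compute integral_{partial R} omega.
integral_(partial R) omega = -1

Stokes: integral_partial_R omega = integral_R d omega with d omega = (∂Q/∂x - ∂P/∂y) dx ∧ dy.
  ∂Q/∂x = 0
  ∂P/∂y = 2
  integrand = ∂Q/∂x - ∂P/∂y = -2.
Integrating over R: integral_0^1 integral_0^{1-x} (-2) dy dx = -1.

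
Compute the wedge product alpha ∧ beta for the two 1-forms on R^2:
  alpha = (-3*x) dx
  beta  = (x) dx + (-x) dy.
alpha ∧ beta = (3*x^2) dx ∧ dy

Distribute the wedge, using dx_i ∧ dx_j = -dx_j ∧ dx_i and dx_i ∧ dx_i = 0. For each pair (i, j) with i < j, the coefficient of dx_i ∧ dx_j in alpha ∧ beta is (alpha_i * beta_j - alpha_j * beta_i). Collecting: alpha ∧ beta = (3*x^2) dx ∧ dy.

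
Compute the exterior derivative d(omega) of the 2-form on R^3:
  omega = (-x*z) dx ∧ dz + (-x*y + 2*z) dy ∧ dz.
d(omega) = (-y) dx ∧ dy ∧ dz

For a 2-form omega = sum_{i<j} g_{ij} dx_i ∧ dx_j, the exterior derivative is
  d(omega) = sum_{i<j} d(g_{ij}) ∧ dx_i ∧ dx_j = sum_{i<j, k} (∂g_{ij}/∂x_k) dx_k ∧ dx_i ∧ dx_j.
Expand each term, using dx_k ∧ dx_i ∧ dx_j = sgn(permutation) dx_{(a)} ∧ dx_{(b)} ∧ dx_{(c)} with (a < b < c) sorted:
  d(-x*y + 2*z) includes (∂/∂x)(-x*y + 2*z) dx = (-y) dx, which multiplied by dy ∧ dz gives (-y) dx ∧ dy ∧ dz
Collecting like 3-forms: d(omega) = (-y) dx ∧ dy ∧ dz.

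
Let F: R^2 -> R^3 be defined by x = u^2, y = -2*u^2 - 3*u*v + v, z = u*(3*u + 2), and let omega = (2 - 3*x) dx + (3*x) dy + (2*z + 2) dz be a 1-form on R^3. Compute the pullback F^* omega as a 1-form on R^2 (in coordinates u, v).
F^* omega = (18*u^3 - 9*u^2*v + 36*u^2 + 24*u + 4) du + (u^2*(3 - 9*u)) dv

Using F^*(f dg) = (f ∘ F) d(g ∘ F), substitute each coordinate x_i by F_i(u, v) in f_i, and replace dx_i by d F_i = (∂F_i/∂u) du + (∂F_i/∂v) dv.
  For the x component: f_1(F) = 2 - 3*u^2; d F_1 = (2*u) du + (0) dv
  For the y component: f_2(F) = 3*u^2; d F_2 = (-4*u - 3*v) du + (1 - 3*u) dv
  For the z component: f_3(F) = 6*u^2 + 4*u + 2; d F_3 = (6*u + 2) du + (0) dv
Combining and collecting du, dv coefficients:
  coeff of du: 18*u^3 - 9*u^2*v + 36*u^2 + 24*u + 4
  coeff of dv: u^2*(3 - 9*u)
F^* omega = (18*u^3 - 9*u^2*v + 36*u^2 + 24*u + 4) du + (u^2*(3 - 9*u)) dv.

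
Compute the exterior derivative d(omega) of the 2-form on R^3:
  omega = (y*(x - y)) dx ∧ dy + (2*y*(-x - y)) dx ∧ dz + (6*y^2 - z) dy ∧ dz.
d(omega) = (2*x + 4*y) dx ∧ dy ∧ dz

For a 2-form omega = sum_{i<j} g_{ij} dx_i ∧ dx_j, the exterior derivative is
  d(omega) = sum_{i<j} d(g_{ij}) ∧ dx_i ∧ dx_j = sum_{i<j, k} (∂g_{ij}/∂x_k) dx_k ∧ dx_i ∧ dx_j.
Expand each term, using dx_k ∧ dx_i ∧ dx_j = sgn(permutation) dx_{(a)} ∧ dx_{(b)} ∧ dx_{(c)} with (a < b < c) sorted:
  d(2*y*(-x - y)) includes (∂/∂y)(2*y*(-x - y)) dy = (-2*x - 4*y) dy, which multiplied by dx ∧ dz gives (2*x + 4*y) dx ∧ dy ∧ dz
Collecting like 3-forms: d(omega) = (2*x + 4*y) dx ∧ dy ∧ dz.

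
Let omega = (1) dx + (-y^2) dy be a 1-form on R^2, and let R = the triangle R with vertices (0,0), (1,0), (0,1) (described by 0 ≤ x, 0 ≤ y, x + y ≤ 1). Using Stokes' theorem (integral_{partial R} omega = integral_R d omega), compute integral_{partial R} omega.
integral_(partial R) omega = 0

Stokes: integral_partial_R omega = integral_R d omega with d omega = (∂Q/∂x - ∂P/∂y) dx ∧ dy.
  ∂Q/∂x = 0
  ∂P/∂y = 0
  integrand = ∂Q/∂x - ∂P/∂y = 0.
Integrating over R: integral_0^1 integral_0^{1-x} (0) dy dx = 0.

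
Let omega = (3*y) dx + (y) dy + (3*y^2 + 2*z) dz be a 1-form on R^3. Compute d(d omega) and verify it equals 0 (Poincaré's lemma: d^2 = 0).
d(d omega) = 0

Step 1: d omega = sum_{i<j} (∂f_j/∂x_i - ∂f_i/∂x_j) dx_i ∧ dx_j:
  coeff of dx ∧ dy: -3
  coeff of dx ∧ dz: 0
  coeff of dy ∧ dz: 6*y
Step 2: Apply d again to each 2-form coefficient. The only possible 3-form in R^3 is dx ∧ dy ∧ dz, with coefficient
  ∂(coeff of dy∧dz)/∂x - ∂(coeff of dx∧dz)/∂y + ∂(coeff of dx∧dy)/∂z
  = ∂/∂x (6*y) - ∂/∂y (0) + ∂/∂z (-3).
Each of these terms simplifies to sums of mixed partials that cancel in pairs. The result is 0 (by equality of mixed partials for smooth functions — Schwarz / Clairaut).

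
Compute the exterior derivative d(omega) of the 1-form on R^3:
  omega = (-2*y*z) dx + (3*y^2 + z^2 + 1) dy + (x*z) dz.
d(omega) = (2*z) dx ∧ dy + (2*y + z) dx ∧ dz + (-2*z) dy ∧ dz

For a 1-form omega = sum_i f_i dx_i, the exterior derivative is
  d(omega) = sum_{i < j} (∂f_j/∂x_i - ∂f_i/∂x_j) dx_i ∧ dx_j.
  coefficient of dx ∧ dy: ∂f_2/∂x - ∂f_1/∂y = ∂(3*y^2 + z^2 + 1)/∂x - ∂(-2*y*z)/∂y = 2*z
  coefficient of dx ∧ dz: ∂f_3/∂x - ∂f_1/∂z = ∂(x*z)/∂x - ∂(-2*y*z)/∂z = 2*y + z
  coefficient of dy ∧ dz: ∂f_3/∂y - ∂f_2/∂z = ∂(x*z)/∂y - ∂(3*y^2 + z^2 + 1)/∂z = -2*z
Assembling: d(omega) = (2*z) dx ∧ dy + (2*y + z) dx ∧ dz + (-2*z) dy ∧ dz.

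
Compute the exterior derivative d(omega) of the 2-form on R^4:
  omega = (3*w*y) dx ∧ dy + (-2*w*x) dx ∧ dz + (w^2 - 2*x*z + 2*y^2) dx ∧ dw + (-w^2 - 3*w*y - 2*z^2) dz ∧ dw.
d(omega) = (-y) dx ∧ dy ∧ dw + (-3*w) dy ∧ dz ∧ dw

For a 2-form omega = sum_{i<j} g_{ij} dx_i ∧ dx_j, the exterior derivative is
  d(omega) = sum_{i<j} d(g_{ij}) ∧ dx_i ∧ dx_j = sum_{i<j, k} (∂g_{ij}/∂x_k) dx_k ∧ dx_i ∧ dx_j.
Expand each term, using dx_k ∧ dx_i ∧ dx_j = sgn(permutation) dx_{(a)} ∧ dx_{(b)} ∧ dx_{(c)} with (a < b < c) sorted:
  d(3*w*y) includes (∂/∂w)(3*w*y) dw = (3*y) dw, which multiplied by dx ∧ dy gives (3*y) dx ∧ dy ∧ dw
  d(-2*w*x) includes (∂/∂w)(-2*w*x) dw = (-2*x) dw, which multiplied by dx ∧ dz gives (-2*x) dx ∧ dz ∧ dw
  d(w^2 - 2*x*z + 2*y^2) includes (∂/∂y)(w^2 - 2*x*z + 2*y^2) dy = (4*y) dy, which multiplied by dx ∧ dw gives (-4*y) dx ∧ dy ∧ dw
  d(w^2 - 2*x*z + 2*y^2) includes (∂/∂z)(w^2 - 2*x*z + 2*y^2) dz = (-2*x) dz, which multiplied by dx ∧ dw gives (2*x) dx ∧ dz ∧ dw
  d(-w^2 - 3*w*y - 2*z^2) includes (∂/∂y)(-w^2 - 3*w*y - 2*z^2) dy = (-3*w) dy, which multiplied by dz ∧ dw gives (-3*w) dy ∧ dz ∧ dw
Collecting like 3-forms: d(omega) = (-y) dx ∧ dy ∧ dw + (-3*w) dy ∧ dz ∧ dw.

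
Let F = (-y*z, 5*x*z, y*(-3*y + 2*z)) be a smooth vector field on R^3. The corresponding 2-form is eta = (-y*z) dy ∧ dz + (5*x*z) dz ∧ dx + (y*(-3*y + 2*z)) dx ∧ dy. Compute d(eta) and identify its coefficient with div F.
d(eta) = (2*y) dx ∧ dy ∧ dz; div F = 2*y

For a 2-form in R^3 of the form above, applying d gives a 3-form with coefficient ∂P/∂x + ∂Q/∂y + ∂R/∂z:
  ∂P/∂x = 0
  ∂Q/∂y = 0
  ∂R/∂z = 2*y
Sum = 2*y, which is exactly div F.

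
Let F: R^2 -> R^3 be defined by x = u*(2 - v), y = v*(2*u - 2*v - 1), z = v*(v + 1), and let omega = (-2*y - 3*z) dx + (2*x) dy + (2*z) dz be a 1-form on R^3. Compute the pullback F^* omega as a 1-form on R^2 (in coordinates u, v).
F^* omega = (v*(-v^2 + 3*v - 2)) du + (8*u^2 + 7*u*v^2 - 13*u*v - 4*u + 4*v^3 + 6*v^2 + 2*v) dv

Using F^*(f dg) = (f ∘ F) d(g ∘ F), substitute each coordinate x_i by F_i(u, v) in f_i, and replace dx_i by d F_i = (∂F_i/∂u) du + (∂F_i/∂v) dv.
  For the x component: f_1(F) = v*(-4*u + v - 1); d F_1 = (2 - v) du + (-u) dv
  For the y component: f_2(F) = 2*u*(2 - v); d F_2 = (2*v) du + (2*u - 4*v - 1) dv
  For the z component: f_3(F) = 2*v*(v + 1); d F_3 = (0) du + (2*v + 1) dv
Combining and collecting du, dv coefficients:
  coeff of du: v*(-v^2 + 3*v - 2)
  coeff of dv: 8*u^2 + 7*u*v^2 - 13*u*v - 4*u + 4*v^3 + 6*v^2 + 2*v
F^* omega = (v*(-v^2 + 3*v - 2)) du + (8*u^2 + 7*u*v^2 - 13*u*v - 4*u + 4*v^3 + 6*v^2 + 2*v) dv.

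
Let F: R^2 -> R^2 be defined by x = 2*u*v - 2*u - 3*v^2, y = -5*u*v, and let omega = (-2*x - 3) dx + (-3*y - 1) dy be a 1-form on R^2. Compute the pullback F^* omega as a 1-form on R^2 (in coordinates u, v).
F^* omega = (-83*u*v^2 + 16*u*v - 8*u + 12*v^3 - 12*v^2 - v + 6) du + (-83*u^2*v + 8*u^2 + 36*u*v^2 - 24*u*v - u - 36*v^3 + 18*v) dv

Using F^*(f dg) = (f ∘ F) d(g ∘ F), substitute each coordinate x_i by F_i(u, v) in f_i, and replace dx_i by d F_i = (∂F_i/∂u) du + (∂F_i/∂v) dv.
  For the x component: f_1(F) = -4*u*v + 4*u + 6*v^2 - 3; d F_1 = (2*v - 2) du + (2*u - 6*v) dv
  For the y component: f_2(F) = 15*u*v - 1; d F_2 = (-5*v) du + (-5*u) dv
Combining and collecting du, dv coefficients:
  coeff of du: -83*u*v^2 + 16*u*v - 8*u + 12*v^3 - 12*v^2 - v + 6
  coeff of dv: -83*u^2*v + 8*u^2 + 36*u*v^2 - 24*u*v - u - 36*v^3 + 18*v
F^* omega = (-83*u*v^2 + 16*u*v - 8*u + 12*v^3 - 12*v^2 - v + 6) du + (-83*u^2*v + 8*u^2 + 36*u*v^2 - 24*u*v - u - 36*v^3 + 18*v) dv.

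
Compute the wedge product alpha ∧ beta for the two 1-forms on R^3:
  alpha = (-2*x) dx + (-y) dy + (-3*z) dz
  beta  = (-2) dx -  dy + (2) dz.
alpha ∧ beta = (2*x - 2*y) dx ∧ dy + (-4*x - 6*z) dx ∧ dz + (-2*y - 3*z) dy ∧ dz

Distribute the wedge, using dx_i ∧ dx_j = -dx_j ∧ dx_i and dx_i ∧ dx_i = 0. For each pair (i, j) with i < j, the coefficient of dx_i ∧ dx_j in alpha ∧ beta is (alpha_i * beta_j - alpha_j * beta_i). Collecting: alpha ∧ beta = (2*x - 2*y) dx ∧ dy + (-4*x - 6*z) dx ∧ dz + (-2*y - 3*z) dy ∧ dz.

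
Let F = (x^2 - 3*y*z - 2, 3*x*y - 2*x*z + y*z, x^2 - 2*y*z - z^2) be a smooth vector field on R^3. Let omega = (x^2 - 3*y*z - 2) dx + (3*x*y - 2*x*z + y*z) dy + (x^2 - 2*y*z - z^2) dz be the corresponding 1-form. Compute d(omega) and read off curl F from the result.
d(omega) = (2*x - y - 2*z) dy ∧ dz + (-2*x - 3*y) dz ∧ dx + (3*y + z) dx ∧ dy; curl F = (2*x - y - 2*z, -2*x - 3*y, 3*y + z)

d omega = sum_{i<j} (∂f_j/∂x_i - ∂f_i/∂x_j) dx_i ∧ dx_j. Under the identification (dy ∧ dz, dz ∧ dx, dx ∧ dy) ↔ (e_x, e_y, e_z), the coefficients are exactly the components of curl F. Compute:
  ∂R/∂y - ∂Q/∂z = (-2*z) - (-2*x + y) = 2*x - y - 2*z
  ∂P/∂z - ∂R/∂x = (-3*y) - (2*x) = -2*x - 3*y
  ∂Q/∂x - ∂P/∂y = (3*y - 2*z) - (-3*z) = 3*y + z.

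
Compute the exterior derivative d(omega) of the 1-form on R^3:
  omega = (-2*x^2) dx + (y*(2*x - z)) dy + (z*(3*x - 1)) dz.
d(omega) = (2*y) dx ∧ dy + (3*z) dx ∧ dz + (y) dy ∧ dz

For a 1-form omega = sum_i f_i dx_i, the exterior derivative is
  d(omega) = sum_{i < j} (∂f_j/∂x_i - ∂f_i/∂x_j) dx_i ∧ dx_j.
  coefficient of dx ∧ dy: ∂f_2/∂x - ∂f_1/∂y = ∂(y*(2*x - z))/∂x - ∂(-2*x^2)/∂y = 2*y
  coefficient of dx ∧ dz: ∂f_3/∂x - ∂f_1/∂z = ∂(z*(3*x - 1))/∂x - ∂(-2*x^2)/∂z = 3*z
  coefficient of dy ∧ dz: ∂f_3/∂y - ∂f_2/∂z = ∂(z*(3*x - 1))/∂y - ∂(y*(2*x - z))/∂z = y
Assembling: d(omega) = (2*y) dx ∧ dy + (3*z) dx ∧ dz + (y) dy ∧ dz.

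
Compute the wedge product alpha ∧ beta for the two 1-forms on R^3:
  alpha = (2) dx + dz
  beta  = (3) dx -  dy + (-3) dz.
alpha ∧ beta = (-2) dx ∧ dy + (-9) dx ∧ dz + (1) dy ∧ dz

Distribute the wedge, using dx_i ∧ dx_j = -dx_j ∧ dx_i and dx_i ∧ dx_i = 0. For each pair (i, j) with i < j, the coefficient of dx_i ∧ dx_j in alpha ∧ beta is (alpha_i * beta_j - alpha_j * beta_i). Collecting: alpha ∧ beta = (-2) dx ∧ dy + (-9) dx ∧ dz + (1) dy ∧ dz.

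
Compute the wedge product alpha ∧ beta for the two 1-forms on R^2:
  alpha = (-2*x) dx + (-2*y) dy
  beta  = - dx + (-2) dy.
alpha ∧ beta = (4*x - 2*y) dx ∧ dy

Distribute the wedge, using dx_i ∧ dx_j = -dx_j ∧ dx_i and dx_i ∧ dx_i = 0. For each pair (i, j) with i < j, the coefficient of dx_i ∧ dx_j in alpha ∧ beta is (alpha_i * beta_j - alpha_j * beta_i). Collecting: alpha ∧ beta = (4*x - 2*y) dx ∧ dy.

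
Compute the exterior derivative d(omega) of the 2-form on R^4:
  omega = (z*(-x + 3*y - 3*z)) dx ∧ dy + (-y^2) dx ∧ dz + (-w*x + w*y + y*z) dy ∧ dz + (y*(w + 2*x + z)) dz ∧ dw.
d(omega) = (-w - x + 5*y - 6*z) dx ∧ dy ∧ dz + (w + x + y + z) dy ∧ dz ∧ dw + (2*y) dx ∧ dz ∧ dw

For a 2-form omega = sum_{i<j} g_{ij} dx_i ∧ dx_j, the exterior derivative is
  d(omega) = sum_{i<j} d(g_{ij}) ∧ dx_i ∧ dx_j = sum_{i<j, k} (∂g_{ij}/∂x_k) dx_k ∧ dx_i ∧ dx_j.
Expand each term, using dx_k ∧ dx_i ∧ dx_j = sgn(permutation) dx_{(a)} ∧ dx_{(b)} ∧ dx_{(c)} with (a < b < c) sorted:
  d(z*(-x + 3*y - 3*z)) includes (∂/∂z)(z*(-x + 3*y - 3*z)) dz = (-x + 3*y - 6*z) dz, which multiplied by dx ∧ dy gives (-x + 3*y - 6*z) dx ∧ dy ∧ dz
  d(-y^2) includes (∂/∂y)(-y^2) dy = (-2*y) dy, which multiplied by dx ∧ dz gives (2*y) dx ∧ dy ∧ dz
  d(-w*x + w*y + y*z) includes (∂/∂x)(-w*x + w*y + y*z) dx = (-w) dx, which multiplied by dy ∧ dz gives (-w) dx ∧ dy ∧ dz
  d(-w*x + w*y + y*z) includes (∂/∂w)(-w*x + w*y + y*z) dw = (-x + y) dw, which multiplied by dy ∧ dz gives (-x + y) dy ∧ dz ∧ dw
  d(y*(w + 2*x + z)) includes (∂/∂x)(y*(w + 2*x + z)) dx = (2*y) dx, which multiplied by dz ∧ dw gives (2*y) dx ∧ dz ∧ dw
  d(y*(w + 2*x + z)) includes (∂/∂y)(y*(w + 2*x + z)) dy = (w + 2*x + z) dy, which multiplied by dz ∧ dw gives (w + 2*x + z) dy ∧ dz ∧ dw
Collecting like 3-forms: d(omega) = (-w - x + 5*y - 6*z) dx ∧ dy ∧ dz + (w + x + y + z) dy ∧ dz ∧ dw + (2*y) dx ∧ dz ∧ dw.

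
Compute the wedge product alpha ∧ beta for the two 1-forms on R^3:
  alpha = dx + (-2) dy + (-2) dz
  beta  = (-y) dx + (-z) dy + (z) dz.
alpha ∧ beta = (-2*y - z) dx ∧ dy + (-2*y + z) dx ∧ dz + (-4*z) dy ∧ dz

Distribute the wedge, using dx_i ∧ dx_j = -dx_j ∧ dx_i and dx_i ∧ dx_i = 0. For each pair (i, j) with i < j, the coefficient of dx_i ∧ dx_j in alpha ∧ beta is (alpha_i * beta_j - alpha_j * beta_i). Collecting: alpha ∧ beta = (-2*y - z) dx ∧ dy + (-2*y + z) dx ∧ dz + (-4*z) dy ∧ dz.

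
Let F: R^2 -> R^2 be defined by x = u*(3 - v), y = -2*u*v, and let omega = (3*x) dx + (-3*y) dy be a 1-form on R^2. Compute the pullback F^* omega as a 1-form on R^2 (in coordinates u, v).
F^* omega = (9*u*(-v^2 - 2*v + 3)) du + (9*u^2*(-v - 1)) dv

Using F^*(f dg) = (f ∘ F) d(g ∘ F), substitute each coordinate x_i by F_i(u, v) in f_i, and replace dx_i by d F_i = (∂F_i/∂u) du + (∂F_i/∂v) dv.
  For the x component: f_1(F) = 3*u*(3 - v); d F_1 = (3 - v) du + (-u) dv
  For the y component: f_2(F) = 6*u*v; d F_2 = (-2*v) du + (-2*u) dv
Combining and collecting du, dv coefficients:
  coeff of du: 9*u*(-v^2 - 2*v + 3)
  coeff of dv: 9*u^2*(-v - 1)
F^* omega = (9*u*(-v^2 - 2*v + 3)) du + (9*u^2*(-v - 1)) dv.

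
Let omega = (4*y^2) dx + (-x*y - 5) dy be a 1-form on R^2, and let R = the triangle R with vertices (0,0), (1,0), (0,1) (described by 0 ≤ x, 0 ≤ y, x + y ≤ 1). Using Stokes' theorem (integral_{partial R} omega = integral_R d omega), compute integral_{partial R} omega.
integral_(partial R) omega = -3/2

Stokes: integral_partial_R omega = integral_R d omega with d omega = (∂Q/∂x - ∂P/∂y) dx ∧ dy.
  ∂Q/∂x = -y
  ∂P/∂y = 8*y
  integrand = ∂Q/∂x - ∂P/∂y = -9*y.
Integrating over R: integral_0^1 integral_0^{1-x} (-9*y) dy dx = -3/2.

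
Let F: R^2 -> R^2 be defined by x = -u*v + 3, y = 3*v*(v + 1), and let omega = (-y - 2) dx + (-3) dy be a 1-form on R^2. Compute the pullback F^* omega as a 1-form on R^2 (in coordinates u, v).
F^* omega = (v*(3*v^2 + 3*v + 2)) du + (3*u*v^2 + 3*u*v + 2*u - 18*v - 9) dv

Using F^*(f dg) = (f ∘ F) d(g ∘ F), substitute each coordinate x_i by F_i(u, v) in f_i, and replace dx_i by d F_i = (∂F_i/∂u) du + (∂F_i/∂v) dv.
  For the x component: f_1(F) = -3*v^2 - 3*v - 2; d F_1 = (-v) du + (-u) dv
  For the y component: f_2(F) = -3; d F_2 = (0) du + (6*v + 3) dv
Combining and collecting du, dv coefficients:
  coeff of du: v*(3*v^2 + 3*v + 2)
  coeff of dv: 3*u*v^2 + 3*u*v + 2*u - 18*v - 9
F^* omega = (v*(3*v^2 + 3*v + 2)) du + (3*u*v^2 + 3*u*v + 2*u - 18*v - 9) dv.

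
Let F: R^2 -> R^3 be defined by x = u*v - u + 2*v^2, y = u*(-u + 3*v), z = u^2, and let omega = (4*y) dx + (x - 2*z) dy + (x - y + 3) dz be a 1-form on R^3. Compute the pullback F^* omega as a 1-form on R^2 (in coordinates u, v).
F^* omega = (6*u^3 - 16*u^2*v + 4*u^2 + 15*u*v^2 - 15*u*v + 6*u + 6*v^3) du + (u*(-10*u^2 - u*v - 3*u + 54*v^2)) dv

Using F^*(f dg) = (f ∘ F) d(g ∘ F), substitute each coordinate x_i by F_i(u, v) in f_i, and replace dx_i by d F_i = (∂F_i/∂u) du + (∂F_i/∂v) dv.
  For the x component: f_1(F) = 4*u*(-u + 3*v); d F_1 = (v - 1) du + (u + 4*v) dv
  For the y component: f_2(F) = -2*u^2 + u*v - u + 2*v^2; d F_2 = (-2*u + 3*v) du + (3*u) dv
  For the z component: f_3(F) = u^2 - 2*u*v - u + 2*v^2 + 3; d F_3 = (2*u) du + (0) dv
Combining and collecting du, dv coefficients:
  coeff of du: 6*u^3 - 16*u^2*v + 4*u^2 + 15*u*v^2 - 15*u*v + 6*u + 6*v^3
  coeff of dv: u*(-10*u^2 - u*v - 3*u + 54*v^2)
F^* omega = (6*u^3 - 16*u^2*v + 4*u^2 + 15*u*v^2 - 15*u*v + 6*u + 6*v^3) du + (u*(-10*u^2 - u*v - 3*u + 54*v^2)) dv.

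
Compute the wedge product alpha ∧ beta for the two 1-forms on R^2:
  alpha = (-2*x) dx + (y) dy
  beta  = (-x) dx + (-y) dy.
alpha ∧ beta = (3*x*y) dx ∧ dy

Distribute the wedge, using dx_i ∧ dx_j = -dx_j ∧ dx_i and dx_i ∧ dx_i = 0. For each pair (i, j) with i < j, the coefficient of dx_i ∧ dx_j in alpha ∧ beta is (alpha_i * beta_j - alpha_j * beta_i). Collecting: alpha ∧ beta = (3*x*y) dx ∧ dy.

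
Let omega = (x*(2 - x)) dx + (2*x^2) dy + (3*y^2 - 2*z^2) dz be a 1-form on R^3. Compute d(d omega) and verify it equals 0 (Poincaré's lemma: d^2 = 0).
d(d omega) = 0

Step 1: d omega = sum_{i<j} (∂f_j/∂x_i - ∂f_i/∂x_j) dx_i ∧ dx_j:
  coeff of dx ∧ dy: 4*x
  coeff of dx ∧ dz: 0
  coeff of dy ∧ dz: 6*y
Step 2: Apply d again to each 2-form coefficient. The only possible 3-form in R^3 is dx ∧ dy ∧ dz, with coefficient
  ∂(coeff of dy∧dz)/∂x - ∂(coeff of dx∧dz)/∂y + ∂(coeff of dx∧dy)/∂z
  = ∂/∂x (6*y) - ∂/∂y (0) + ∂/∂z (4*x).
Each of these terms simplifies to sums of mixed partials that cancel in pairs. The result is 0 (by equality of mixed partials for smooth functions — Schwarz / Clairaut).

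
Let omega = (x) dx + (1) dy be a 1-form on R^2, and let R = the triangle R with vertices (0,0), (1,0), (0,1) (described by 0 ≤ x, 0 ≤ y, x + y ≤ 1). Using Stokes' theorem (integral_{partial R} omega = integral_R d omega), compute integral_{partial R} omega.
integral_(partial R) omega = 0

Stokes: integral_partial_R omega = integral_R d omega with d omega = (∂Q/∂x - ∂P/∂y) dx ∧ dy.
  ∂Q/∂x = 0
  ∂P/∂y = 0
  integrand = ∂Q/∂x - ∂P/∂y = 0.
Integrating over R: integral_0^1 integral_0^{1-x} (0) dy dx = 0.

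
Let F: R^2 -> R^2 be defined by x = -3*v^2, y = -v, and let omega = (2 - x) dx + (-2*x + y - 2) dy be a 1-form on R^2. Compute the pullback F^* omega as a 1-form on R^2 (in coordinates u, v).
F^* omega = (-18*v^3 - 6*v^2 - 11*v + 2) dv

Using F^*(f dg) = (f ∘ F) d(g ∘ F), substitute each coordinate x_i by F_i(u, v) in f_i, and replace dx_i by d F_i = (∂F_i/∂u) du + (∂F_i/∂v) dv.
  For the x component: f_1(F) = 3*v^2 + 2; d F_1 = (0) du + (-6*v) dv
  For the y component: f_2(F) = 6*v^2 - v - 2; d F_2 = (0) du + (-1) dv
Combining and collecting du, dv coefficients:
  coeff of du: 0
  coeff of dv: -18*v^3 - 6*v^2 - 11*v + 2
F^* omega = (-18*v^3 - 6*v^2 - 11*v + 2) dv.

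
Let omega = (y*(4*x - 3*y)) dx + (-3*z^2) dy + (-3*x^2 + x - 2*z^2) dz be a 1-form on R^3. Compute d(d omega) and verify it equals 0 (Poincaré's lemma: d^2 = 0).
d(d omega) = 0

Step 1: d omega = sum_{i<j} (∂f_j/∂x_i - ∂f_i/∂x_j) dx_i ∧ dx_j:
  coeff of dx ∧ dy: -4*x + 6*y
  coeff of dx ∧ dz: 1 - 6*x
  coeff of dy ∧ dz: 6*z
Step 2: Apply d again to each 2-form coefficient. The only possible 3-form in R^3 is dx ∧ dy ∧ dz, with coefficient
  ∂(coeff of dy∧dz)/∂x - ∂(coeff of dx∧dz)/∂y + ∂(coeff of dx∧dy)/∂z
  = ∂/∂x (6*z) - ∂/∂y (1 - 6*x) + ∂/∂z (-4*x + 6*y).
Each of these terms simplifies to sums of mixed partials that cancel in pairs. The result is 0 (by equality of mixed partials for smooth functions — Schwarz / Clairaut).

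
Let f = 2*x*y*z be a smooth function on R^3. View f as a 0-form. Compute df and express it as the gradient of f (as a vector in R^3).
df = (2*y*z) dx + (2*x*z) dy + (2*x*y) dz; grad f = (2*y*z, 2*x*z, 2*x*y)

For a 0-form f, d f = (∂f/∂x) dx + (∂f/∂y) dy + (∂f/∂z) dz. The components of the vector representation are exactly the entries of grad f in Cartesian coordinates:
  ∂f/∂x = 2*y*z
  ∂f/∂y = 2*x*z
  ∂f/∂z = 2*x*y.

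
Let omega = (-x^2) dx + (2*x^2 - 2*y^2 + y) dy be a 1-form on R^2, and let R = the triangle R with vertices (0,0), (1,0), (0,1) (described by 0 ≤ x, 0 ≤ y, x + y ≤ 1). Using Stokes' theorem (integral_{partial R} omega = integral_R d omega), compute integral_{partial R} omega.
integral_(partial R) omega = 2/3

Stokes: integral_partial_R omega = integral_R d omega with d omega = (∂Q/∂x - ∂P/∂y) dx ∧ dy.
  ∂Q/∂x = 4*x
  ∂P/∂y = 0
  integrand = ∂Q/∂x - ∂P/∂y = 4*x.
Integrating over R: integral_0^1 integral_0^{1-x} (4*x) dy dx = 2/3.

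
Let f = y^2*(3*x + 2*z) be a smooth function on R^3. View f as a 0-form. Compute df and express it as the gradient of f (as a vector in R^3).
df = (3*y^2) dx + (2*y*(3*x + 2*z)) dy + (2*y^2) dz; grad f = (3*y^2, 2*y*(3*x + 2*z), 2*y^2)

For a 0-form f, d f = (∂f/∂x) dx + (∂f/∂y) dy + (∂f/∂z) dz. The components of the vector representation are exactly the entries of grad f in Cartesian coordinates:
  ∂f/∂x = 3*y^2
  ∂f/∂y = 2*y*(3*x + 2*z)
  ∂f/∂z = 2*y^2.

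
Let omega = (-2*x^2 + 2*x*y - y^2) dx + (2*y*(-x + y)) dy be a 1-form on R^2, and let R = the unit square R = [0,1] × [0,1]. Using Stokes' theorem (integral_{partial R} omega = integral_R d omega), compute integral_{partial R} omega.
integral_(partial R) omega = -1

Stokes: integral_partial_R omega = integral_R d omega with d omega = (∂Q/∂x - ∂P/∂y) dx ∧ dy.
  ∂Q/∂x = -2*y
  ∂P/∂y = 2*x - 2*y
  integrand = ∂Q/∂x - ∂P/∂y = -2*x.
Integrating over R: integral_0^1 integral_0^1 (-2*x) dx dy = -1.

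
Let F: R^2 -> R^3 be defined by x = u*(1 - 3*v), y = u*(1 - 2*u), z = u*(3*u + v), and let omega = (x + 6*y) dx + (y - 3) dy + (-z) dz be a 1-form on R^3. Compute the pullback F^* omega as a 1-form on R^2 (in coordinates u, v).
F^* omega = (-10*u^3 + 27*u^2*v - 18*u^2 + 8*u*v^2 - 24*u*v + 20*u - 3) du + (u^2*(33*u + 8*v - 21)) dv

Using F^*(f dg) = (f ∘ F) d(g ∘ F), substitute each coordinate x_i by F_i(u, v) in f_i, and replace dx_i by d F_i = (∂F_i/∂u) du + (∂F_i/∂v) dv.
  For the x component: f_1(F) = u*(-12*u - 3*v + 7); d F_1 = (1 - 3*v) du + (-3*u) dv
  For the y component: f_2(F) = -2*u^2 + u - 3; d F_2 = (1 - 4*u) du + (0) dv
  For the z component: f_3(F) = u*(-3*u - v); d F_3 = (6*u + v) du + (u) dv
Combining and collecting du, dv coefficients:
  coeff of du: -10*u^3 + 27*u^2*v - 18*u^2 + 8*u*v^2 - 24*u*v + 20*u - 3
  coeff of dv: u^2*(33*u + 8*v - 21)
F^* omega = (-10*u^3 + 27*u^2*v - 18*u^2 + 8*u*v^2 - 24*u*v + 20*u - 3) du + (u^2*(33*u + 8*v - 21)) dv.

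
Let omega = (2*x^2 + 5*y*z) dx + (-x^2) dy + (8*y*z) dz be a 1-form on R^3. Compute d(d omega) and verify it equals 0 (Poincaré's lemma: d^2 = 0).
d(d omega) = 0

Step 1: d omega = sum_{i<j} (∂f_j/∂x_i - ∂f_i/∂x_j) dx_i ∧ dx_j:
  coeff of dx ∧ dy: -2*x - 5*z
  coeff of dx ∧ dz: -5*y
  coeff of dy ∧ dz: 8*z
Step 2: Apply d again to each 2-form coefficient. The only possible 3-form in R^3 is dx ∧ dy ∧ dz, with coefficient
  ∂(coeff of dy∧dz)/∂x - ∂(coeff of dx∧dz)/∂y + ∂(coeff of dx∧dy)/∂z
  = ∂/∂x (8*z) - ∂/∂y (-5*y) + ∂/∂z (-2*x - 5*z).
Each of these terms simplifies to sums of mixed partials that cancel in pairs. The result is 0 (by equality of mixed partials for smooth functions — Schwarz / Clairaut).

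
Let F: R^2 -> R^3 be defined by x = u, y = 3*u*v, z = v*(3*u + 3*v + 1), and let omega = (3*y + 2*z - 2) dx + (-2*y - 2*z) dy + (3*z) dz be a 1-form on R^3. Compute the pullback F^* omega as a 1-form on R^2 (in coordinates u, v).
F^* omega = (-9*u*v^2 + 15*u*v + 9*v^3 + 9*v^2 + 2*v - 2) du + (3*v*(-3*u^2 + 21*u*v + 4*u + 18*v^2 + 9*v + 1)) dv

Using F^*(f dg) = (f ∘ F) d(g ∘ F), substitute each coordinate x_i by F_i(u, v) in f_i, and replace dx_i by d F_i = (∂F_i/∂u) du + (∂F_i/∂v) dv.
  For the x component: f_1(F) = 15*u*v + 6*v^2 + 2*v - 2; d F_1 = (1) du + (0) dv
  For the y component: f_2(F) = 2*v*(-6*u - 3*v - 1); d F_2 = (3*v) du + (3*u) dv
  For the z component: f_3(F) = 3*v*(3*u + 3*v + 1); d F_3 = (3*v) du + (3*u + 6*v + 1) dv
Combining and collecting du, dv coefficients:
  coeff of du: -9*u*v^2 + 15*u*v + 9*v^3 + 9*v^2 + 2*v - 2
  coeff of dv: 3*v*(-3*u^2 + 21*u*v + 4*u + 18*v^2 + 9*v + 1)
F^* omega = (-9*u*v^2 + 15*u*v + 9*v^3 + 9*v^2 + 2*v - 2) du + (3*v*(-3*u^2 + 21*u*v + 4*u + 18*v^2 + 9*v + 1)) dv.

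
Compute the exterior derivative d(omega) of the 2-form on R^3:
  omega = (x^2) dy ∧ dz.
d(omega) = (2*x) dx ∧ dy ∧ dz

For a 2-form omega = sum_{i<j} g_{ij} dx_i ∧ dx_j, the exterior derivative is
  d(omega) = sum_{i<j} d(g_{ij}) ∧ dx_i ∧ dx_j = sum_{i<j, k} (∂g_{ij}/∂x_k) dx_k ∧ dx_i ∧ dx_j.
Expand each term, using dx_k ∧ dx_i ∧ dx_j = sgn(permutation) dx_{(a)} ∧ dx_{(b)} ∧ dx_{(c)} with (a < b < c) sorted:
  d(x^2) includes (∂/∂x)(x^2) dx = (2*x) dx, which multiplied by dy ∧ dz gives (2*x) dx ∧ dy ∧ dz
Collecting like 3-forms: d(omega) = (2*x) dx ∧ dy ∧ dz.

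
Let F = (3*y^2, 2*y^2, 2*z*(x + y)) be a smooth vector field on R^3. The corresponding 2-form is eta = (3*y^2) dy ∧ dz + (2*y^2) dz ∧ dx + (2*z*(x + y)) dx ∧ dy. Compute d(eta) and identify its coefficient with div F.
d(eta) = (2*x + 6*y) dx ∧ dy ∧ dz; div F = 2*x + 6*y

For a 2-form in R^3 of the form above, applying d gives a 3-form with coefficient ∂P/∂x + ∂Q/∂y + ∂R/∂z:
  ∂P/∂x = 0
  ∂Q/∂y = 4*y
  ∂R/∂z = 2*x + 2*y
Sum = 2*x + 6*y, which is exactly div F.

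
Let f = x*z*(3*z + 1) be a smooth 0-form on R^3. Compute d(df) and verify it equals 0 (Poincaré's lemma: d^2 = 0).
d(df) = 0

Step 1: df = sum_i (∂f/∂x_i) dx_i = (z*(3*z + 1)) dx + (0) dy + (x*(6*z + 1)) dz.
Step 2: Apply d again. Using the 1-form formula, the coefficient of dx ∧ dy in d(df) is ∂^2 f/∂x ∂y - ∂^2 f/∂y ∂x = (0) - (0) = 0 (equality of mixed partials for smooth f).
Similarly for dx ∧ dz and dy ∧ dz — all coefficients vanish. So d(df) = 0.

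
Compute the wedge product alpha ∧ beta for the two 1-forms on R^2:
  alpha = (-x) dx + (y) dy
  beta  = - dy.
alpha ∧ beta = (x) dx ∧ dy

Distribute the wedge, using dx_i ∧ dx_j = -dx_j ∧ dx_i and dx_i ∧ dx_i = 0. For each pair (i, j) with i < j, the coefficient of dx_i ∧ dx_j in alpha ∧ beta is (alpha_i * beta_j - alpha_j * beta_i). Collecting: alpha ∧ beta = (x) dx ∧ dy.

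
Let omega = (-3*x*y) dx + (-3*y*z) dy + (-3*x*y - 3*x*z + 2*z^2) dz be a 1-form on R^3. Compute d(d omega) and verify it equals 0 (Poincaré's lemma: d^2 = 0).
d(d omega) = 0

Step 1: d omega = sum_{i<j} (∂f_j/∂x_i - ∂f_i/∂x_j) dx_i ∧ dx_j:
  coeff of dx ∧ dy: 3*x
  coeff of dx ∧ dz: -3*y - 3*z
  coeff of dy ∧ dz: -3*x + 3*y
Step 2: Apply d again to each 2-form coefficient. The only possible 3-form in R^3 is dx ∧ dy ∧ dz, with coefficient
  ∂(coeff of dy∧dz)/∂x - ∂(coeff of dx∧dz)/∂y + ∂(coeff of dx∧dy)/∂z
  = ∂/∂x (-3*x + 3*y) - ∂/∂y (-3*y - 3*z) + ∂/∂z (3*x).
Each of these terms simplifies to sums of mixed partials that cancel in pairs. The result is 0 (by equality of mixed partials for smooth functions — Schwarz / Clairaut).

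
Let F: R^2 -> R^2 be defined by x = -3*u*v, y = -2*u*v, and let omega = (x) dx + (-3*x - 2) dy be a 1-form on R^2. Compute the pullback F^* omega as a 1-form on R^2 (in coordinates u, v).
F^* omega = (v*(-9*u*v + 4)) du + (u*(-9*u*v + 4)) dv

Using F^*(f dg) = (f ∘ F) d(g ∘ F), substitute each coordinate x_i by F_i(u, v) in f_i, and replace dx_i by d F_i = (∂F_i/∂u) du + (∂F_i/∂v) dv.
  For the x component: f_1(F) = -3*u*v; d F_1 = (-3*v) du + (-3*u) dv
  For the y component: f_2(F) = 9*u*v - 2; d F_2 = (-2*v) du + (-2*u) dv
Combining and collecting du, dv coefficients:
  coeff of du: v*(-9*u*v + 4)
  coeff of dv: u*(-9*u*v + 4)
F^* omega = (v*(-9*u*v + 4)) du + (u*(-9*u*v + 4)) dv.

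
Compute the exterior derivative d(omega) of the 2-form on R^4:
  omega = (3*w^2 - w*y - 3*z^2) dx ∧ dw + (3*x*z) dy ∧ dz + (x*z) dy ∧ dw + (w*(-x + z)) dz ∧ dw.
d(omega) = (w + z) dx ∧ dy ∧ dw + (-w + 6*z) dx ∧ dz ∧ dw + (3*z) dx ∧ dy ∧ dz + (-x) dy ∧ dz ∧ dw

For a 2-form omega = sum_{i<j} g_{ij} dx_i ∧ dx_j, the exterior derivative is
  d(omega) = sum_{i<j} d(g_{ij}) ∧ dx_i ∧ dx_j = sum_{i<j, k} (∂g_{ij}/∂x_k) dx_k ∧ dx_i ∧ dx_j.
Expand each term, using dx_k ∧ dx_i ∧ dx_j = sgn(permutation) dx_{(a)} ∧ dx_{(b)} ∧ dx_{(c)} with (a < b < c) sorted:
  d(3*w^2 - w*y - 3*z^2) includes (∂/∂y)(3*w^2 - w*y - 3*z^2) dy = (-w) dy, which multiplied by dx ∧ dw gives (w) dx ∧ dy ∧ dw
  d(3*w^2 - w*y - 3*z^2) includes (∂/∂z)(3*w^2 - w*y - 3*z^2) dz = (-6*z) dz, which multiplied by dx ∧ dw gives (6*z) dx ∧ dz ∧ dw
  d(3*x*z) includes (∂/∂x)(3*x*z) dx = (3*z) dx, which multiplied by dy ∧ dz gives (3*z) dx ∧ dy ∧ dz
  d(x*z) includes (∂/∂x)(x*z) dx = (z) dx, which multiplied by dy ∧ dw gives (z) dx ∧ dy ∧ dw
  d(x*z) includes (∂/∂z)(x*z) dz = (x) dz, which multiplied by dy ∧ dw gives (-x) dy ∧ dz ∧ dw
  d(w*(-x + z)) includes (∂/∂x)(w*(-x + z)) dx = (-w) dx, which multiplied by dz ∧ dw gives (-w) dx ∧ dz ∧ dw
Collecting like 3-forms: d(omega) = (w + z) dx ∧ dy ∧ dw + (-w + 6*z) dx ∧ dz ∧ dw + (3*z) dx ∧ dy ∧ dz + (-x) dy ∧ dz ∧ dw.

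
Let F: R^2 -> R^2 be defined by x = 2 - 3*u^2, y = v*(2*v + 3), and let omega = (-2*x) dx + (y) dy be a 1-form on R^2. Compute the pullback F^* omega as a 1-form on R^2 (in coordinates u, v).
F^* omega = (-36*u^3 + 24*u) du + (v*(8*v^2 + 18*v + 9)) dv

Using F^*(f dg) = (f ∘ F) d(g ∘ F), substitute each coordinate x_i by F_i(u, v) in f_i, and replace dx_i by d F_i = (∂F_i/∂u) du + (∂F_i/∂v) dv.
  For the x component: f_1(F) = 6*u^2 - 4; d F_1 = (-6*u) du + (0) dv
  For the y component: f_2(F) = v*(2*v + 3); d F_2 = (0) du + (4*v + 3) dv
Combining and collecting du, dv coefficients:
  coeff of du: -36*u^3 + 24*u
  coeff of dv: v*(8*v^2 + 18*v + 9)
F^* omega = (-36*u^3 + 24*u) du + (v*(8*v^2 + 18*v + 9)) dv.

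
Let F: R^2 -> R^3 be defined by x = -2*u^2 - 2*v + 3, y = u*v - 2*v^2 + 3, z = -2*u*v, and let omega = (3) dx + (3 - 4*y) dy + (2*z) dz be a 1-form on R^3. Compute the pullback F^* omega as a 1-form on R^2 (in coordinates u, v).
F^* omega = (4*u*v^2 - 12*u + 8*v^3 - 9*v) du + (4*u^2*v + 24*u*v^2 - 9*u - 32*v^3 + 36*v - 6) dv

Using F^*(f dg) = (f ∘ F) d(g ∘ F), substitute each coordinate x_i by F_i(u, v) in f_i, and replace dx_i by d F_i = (∂F_i/∂u) du + (∂F_i/∂v) dv.
  For the x component: f_1(F) = 3; d F_1 = (-4*u) du + (-2) dv
  For the y component: f_2(F) = -4*u*v + 8*v^2 - 9; d F_2 = (v) du + (u - 4*v) dv
  For the z component: f_3(F) = -4*u*v; d F_3 = (-2*v) du + (-2*u) dv
Combining and collecting du, dv coefficients:
  coeff of du: 4*u*v^2 - 12*u + 8*v^3 - 9*v
  coeff of dv: 4*u^2*v + 24*u*v^2 - 9*u - 32*v^3 + 36*v - 6
F^* omega = (4*u*v^2 - 12*u + 8*v^3 - 9*v) du + (4*u^2*v + 24*u*v^2 - 9*u - 32*v^3 + 36*v - 6) dv.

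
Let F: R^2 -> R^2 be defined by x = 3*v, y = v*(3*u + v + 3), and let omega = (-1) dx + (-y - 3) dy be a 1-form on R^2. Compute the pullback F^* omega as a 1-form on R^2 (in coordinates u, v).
F^* omega = (3*v*(-3*u*v - v^2 - 3*v - 3)) du + (-9*u^2*v - 9*u*v^2 - 18*u*v - 9*u - 2*v^3 - 9*v^2 - 15*v - 12) dv

Using F^*(f dg) = (f ∘ F) d(g ∘ F), substitute each coordinate x_i by F_i(u, v) in f_i, and replace dx_i by d F_i = (∂F_i/∂u) du + (∂F_i/∂v) dv.
  For the x component: f_1(F) = -1; d F_1 = (0) du + (3) dv
  For the y component: f_2(F) = -3*u*v - v^2 - 3*v - 3; d F_2 = (3*v) du + (3*u + 2*v + 3) dv
Combining and collecting du, dv coefficients:
  coeff of du: 3*v*(-3*u*v - v^2 - 3*v - 3)
  coeff of dv: -9*u^2*v - 9*u*v^2 - 18*u*v - 9*u - 2*v^3 - 9*v^2 - 15*v - 12
F^* omega = (3*v*(-3*u*v - v^2 - 3*v - 3)) du + (-9*u^2*v - 9*u*v^2 - 18*u*v - 9*u - 2*v^3 - 9*v^2 - 15*v - 12) dv.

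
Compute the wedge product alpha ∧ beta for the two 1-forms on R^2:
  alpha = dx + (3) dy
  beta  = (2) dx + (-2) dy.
alpha ∧ beta = (-8) dx ∧ dy

Distribute the wedge, using dx_i ∧ dx_j = -dx_j ∧ dx_i and dx_i ∧ dx_i = 0. For each pair (i, j) with i < j, the coefficient of dx_i ∧ dx_j in alpha ∧ beta is (alpha_i * beta_j - alpha_j * beta_i). Collecting: alpha ∧ beta = (-8) dx ∧ dy.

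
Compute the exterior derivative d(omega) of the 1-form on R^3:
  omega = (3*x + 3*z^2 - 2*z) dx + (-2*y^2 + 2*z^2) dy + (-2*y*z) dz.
d(omega) = (2 - 6*z) dx ∧ dz + (-6*z) dy ∧ dz

For a 1-form omega = sum_i f_i dx_i, the exterior derivative is
  d(omega) = sum_{i < j} (∂f_j/∂x_i - ∂f_i/∂x_j) dx_i ∧ dx_j.
  coefficient of dx ∧ dz: ∂f_3/∂x - ∂f_1/∂z = ∂(-2*y*z)/∂x - ∂(3*x + 3*z^2 - 2*z)/∂z = 2 - 6*z
  coefficient of dy ∧ dz: ∂f_3/∂y - ∂f_2/∂z = ∂(-2*y*z)/∂y - ∂(-2*y^2 + 2*z^2)/∂z = -6*z
Assembling: d(omega) = (2 - 6*z) dx ∧ dz + (-6*z) dy ∧ dz.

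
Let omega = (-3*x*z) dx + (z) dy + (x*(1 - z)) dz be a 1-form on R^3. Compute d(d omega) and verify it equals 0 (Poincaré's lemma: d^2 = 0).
d(d omega) = 0

Step 1: d omega = sum_{i<j} (∂f_j/∂x_i - ∂f_i/∂x_j) dx_i ∧ dx_j:
  coeff of dx ∧ dy: 0
  coeff of dx ∧ dz: 3*x - z + 1
  coeff of dy ∧ dz: -1
Step 2: Apply d again to each 2-form coefficient. The only possible 3-form in R^3 is dx ∧ dy ∧ dz, with coefficient
  ∂(coeff of dy∧dz)/∂x - ∂(coeff of dx∧dz)/∂y + ∂(coeff of dx∧dy)/∂z
  = ∂/∂x (-1) - ∂/∂y (3*x - z + 1) + ∂/∂z (0).
Each of these terms simplifies to sums of mixed partials that cancel in pairs. The result is 0 (by equality of mixed partials for smooth functions — Schwarz / Clairaut).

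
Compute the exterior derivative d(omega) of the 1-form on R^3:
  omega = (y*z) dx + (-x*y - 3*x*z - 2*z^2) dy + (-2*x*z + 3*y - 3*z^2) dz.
d(omega) = (-y - 4*z) dx ∧ dy + (-y - 2*z) dx ∧ dz + (3*x + 4*z + 3) dy ∧ dz

For a 1-form omega = sum_i f_i dx_i, the exterior derivative is
  d(omega) = sum_{i < j} (∂f_j/∂x_i - ∂f_i/∂x_j) dx_i ∧ dx_j.
  coefficient of dx ∧ dy: ∂f_2/∂x - ∂f_1/∂y = ∂(-x*y - 3*x*z - 2*z^2)/∂x - ∂(y*z)/∂y = -y - 4*z
  coefficient of dx ∧ dz: ∂f_3/∂x - ∂f_1/∂z = ∂(-2*x*z + 3*y - 3*z^2)/∂x - ∂(y*z)/∂z = -y - 2*z
  coefficient of dy ∧ dz: ∂f_3/∂y - ∂f_2/∂z = ∂(-2*x*z + 3*y - 3*z^2)/∂y - ∂(-x*y - 3*x*z - 2*z^2)/∂z = 3*x + 4*z + 3
Assembling: d(omega) = (-y - 4*z) dx ∧ dy + (-y - 2*z) dx ∧ dz + (3*x + 4*z + 3) dy ∧ dz.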